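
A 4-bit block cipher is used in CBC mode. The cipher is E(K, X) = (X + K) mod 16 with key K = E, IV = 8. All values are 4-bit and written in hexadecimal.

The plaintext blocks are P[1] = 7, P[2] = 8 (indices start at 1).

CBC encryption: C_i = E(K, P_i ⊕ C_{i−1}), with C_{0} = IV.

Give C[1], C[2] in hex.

C[1]: P[1] ⊕ 8 = F; E(K, F) = D.
C[2]: P[2] ⊕ D = 5; E(K, 5) = 3.

C[1] = D, C[2] = 3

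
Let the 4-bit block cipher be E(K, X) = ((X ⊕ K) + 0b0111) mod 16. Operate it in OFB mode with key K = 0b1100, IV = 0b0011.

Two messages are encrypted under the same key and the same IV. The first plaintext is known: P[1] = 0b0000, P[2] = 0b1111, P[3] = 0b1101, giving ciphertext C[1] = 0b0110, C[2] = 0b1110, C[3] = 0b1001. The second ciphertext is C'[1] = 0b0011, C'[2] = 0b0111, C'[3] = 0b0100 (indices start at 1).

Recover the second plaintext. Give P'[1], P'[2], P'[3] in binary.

P'[1] = 0b0101, P'[2] = 0b0110, P'[3] = 0b0000

In OFB with a reused IV, both messages share the same keystream S_i, so C_i ⊕ C'_i = P_i ⊕ P'_i and thus P'_i = P_i ⊕ C_i ⊕ C'_i.
P'[1]: 0b0000 ⊕ 0b0110 ⊕ 0b0011 = 0b0101.
P'[2]: 0b1111 ⊕ 0b1110 ⊕ 0b0111 = 0b0110.
P'[3]: 0b1101 ⊕ 0b1001 ⊕ 0b0100 = 0b0000.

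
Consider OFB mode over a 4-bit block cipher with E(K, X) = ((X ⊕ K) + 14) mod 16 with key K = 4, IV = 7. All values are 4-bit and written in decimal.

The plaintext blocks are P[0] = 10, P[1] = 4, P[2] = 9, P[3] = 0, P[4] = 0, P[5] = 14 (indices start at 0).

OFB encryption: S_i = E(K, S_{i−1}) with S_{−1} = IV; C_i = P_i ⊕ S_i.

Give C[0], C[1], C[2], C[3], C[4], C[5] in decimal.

C[0] = 11, C[1] = 7, C[2] = 12, C[3] = 15, C[4] = 9, C[5] = 5

C[0]: S = E(K, 7) = 1; 10 ⊕ 1 = 11.
C[1]: S = E(K, 1) = 3; 4 ⊕ 3 = 7.
C[2]: S = E(K, 3) = 5; 9 ⊕ 5 = 12.
C[3]: S = E(K, 5) = 15; 0 ⊕ 15 = 15.
C[4]: S = E(K, 15) = 9; 0 ⊕ 9 = 9.
C[5]: S = E(K, 9) = 11; 14 ⊕ 11 = 5.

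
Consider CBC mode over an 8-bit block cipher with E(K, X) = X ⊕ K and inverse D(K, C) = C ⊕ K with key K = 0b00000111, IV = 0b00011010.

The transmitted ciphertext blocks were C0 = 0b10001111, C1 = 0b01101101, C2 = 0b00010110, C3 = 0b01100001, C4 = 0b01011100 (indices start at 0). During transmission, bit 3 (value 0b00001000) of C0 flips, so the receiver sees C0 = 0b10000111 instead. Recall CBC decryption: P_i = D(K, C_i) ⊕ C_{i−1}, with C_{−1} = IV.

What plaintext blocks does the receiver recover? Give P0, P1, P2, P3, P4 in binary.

P0 = 0b10011010, P1 = 0b11101101, P2 = 0b01111100, P3 = 0b01110000, P4 = 0b00111010

Only C0 changed, to 0b10000111. In CBC, a change in C_i garbles P_i and flips the same bit in P_{i+1}. Decrypting the received ciphertext:
P0: D(K, 0b10000111) = 0b10000000; 0b10000000 ⊕ 0b00011010 = 0b10011010.
P1: D(K, 0b01101101) = 0b01101010; 0b01101010 ⊕ 0b10000111 = 0b11101101.
P2: D(K, 0b00010110) = 0b00010001; 0b00010001 ⊕ 0b01101101 = 0b01111100.
P3: D(K, 0b01100001) = 0b01100110; 0b01100110 ⊕ 0b00010110 = 0b01110000.
P4: D(K, 0b01011100) = 0b01011011; 0b01011011 ⊕ 0b01100001 = 0b00111010.
Blocks that differ from the original plaintext: P0, P1.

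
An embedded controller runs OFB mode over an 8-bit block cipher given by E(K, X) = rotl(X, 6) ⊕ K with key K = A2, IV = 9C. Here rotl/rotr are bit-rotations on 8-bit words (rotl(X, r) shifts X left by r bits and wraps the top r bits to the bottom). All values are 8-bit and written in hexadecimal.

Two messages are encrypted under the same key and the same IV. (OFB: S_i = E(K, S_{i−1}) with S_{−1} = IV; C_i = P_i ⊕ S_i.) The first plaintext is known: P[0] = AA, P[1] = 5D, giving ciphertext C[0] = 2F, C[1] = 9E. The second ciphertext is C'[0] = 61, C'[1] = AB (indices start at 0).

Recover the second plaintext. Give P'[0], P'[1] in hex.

In OFB with a reused IV, both messages share the same keystream S_i, so C_i ⊕ C'_i = P_i ⊕ P'_i and thus P'_i = P_i ⊕ C_i ⊕ C'_i.
P'[0]: AA ⊕ 2F ⊕ 61 = E4.
P'[1]: 5D ⊕ 9E ⊕ AB = 68.

P'[0] = E4, P'[1] = 68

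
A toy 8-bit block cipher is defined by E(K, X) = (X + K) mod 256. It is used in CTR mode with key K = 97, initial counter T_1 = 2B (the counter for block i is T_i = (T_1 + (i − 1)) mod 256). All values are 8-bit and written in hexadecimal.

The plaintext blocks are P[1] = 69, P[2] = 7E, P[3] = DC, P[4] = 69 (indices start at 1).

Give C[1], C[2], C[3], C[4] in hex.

C[1] = AB, C[2] = BD, C[3] = 18, C[4] = AC

CTR encryption: S_i = E(K, T_i) where T_i is the counter for block i; C_i = P_i ⊕ S_i.
C[1]: T = 2B, S = E(K, T) = C2; 69 ⊕ C2 = AB.
C[2]: T = 2C, S = E(K, T) = C3; 7E ⊕ C3 = BD.
C[3]: T = 2D, S = E(K, T) = C4; DC ⊕ C4 = 18.
C[4]: T = 2E, S = E(K, T) = C5; 69 ⊕ C5 = AC.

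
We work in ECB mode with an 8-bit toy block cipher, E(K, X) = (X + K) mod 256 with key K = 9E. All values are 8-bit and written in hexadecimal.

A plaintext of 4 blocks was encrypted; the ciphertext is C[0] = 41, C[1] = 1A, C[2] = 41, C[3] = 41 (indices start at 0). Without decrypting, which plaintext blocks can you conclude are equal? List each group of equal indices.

P[0] = P[2] = P[3]

ECB encrypts each block independently with the same key, so equal ciphertext blocks imply equal plaintext blocks.
C[0] = C[2] = C[3] = 41, so P[0] = P[2] = P[3].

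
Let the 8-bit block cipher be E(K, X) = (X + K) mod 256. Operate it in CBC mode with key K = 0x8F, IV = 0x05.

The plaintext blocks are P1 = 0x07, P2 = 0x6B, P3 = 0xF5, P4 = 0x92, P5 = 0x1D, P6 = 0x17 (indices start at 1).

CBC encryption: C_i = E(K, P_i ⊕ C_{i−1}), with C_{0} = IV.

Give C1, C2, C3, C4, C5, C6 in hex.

C1 = 0x91, C2 = 0x89, C3 = 0x0B, C4 = 0x28, C5 = 0xC4, C6 = 0x62

C1: P1 ⊕ 0x05 = 0x02; E(K, 0x02) = 0x91.
C2: P2 ⊕ 0x91 = 0xFA; E(K, 0xFA) = 0x89.
C3: P3 ⊕ 0x89 = 0x7C; E(K, 0x7C) = 0x0B.
C4: P4 ⊕ 0x0B = 0x99; E(K, 0x99) = 0x28.
C5: P5 ⊕ 0x28 = 0x35; E(K, 0x35) = 0xC4.
C6: P6 ⊕ 0xC4 = 0xD3; E(K, 0xD3) = 0x62.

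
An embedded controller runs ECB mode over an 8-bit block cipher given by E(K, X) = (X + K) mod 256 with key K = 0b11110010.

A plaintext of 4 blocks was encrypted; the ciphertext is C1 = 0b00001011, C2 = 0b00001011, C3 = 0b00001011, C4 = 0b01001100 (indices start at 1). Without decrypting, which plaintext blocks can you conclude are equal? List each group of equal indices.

ECB encrypts each block independently with the same key, so equal ciphertext blocks imply equal plaintext blocks.
C1 = C2 = C3 = 0b00001011, so P1 = P2 = P3.

P1 = P2 = P3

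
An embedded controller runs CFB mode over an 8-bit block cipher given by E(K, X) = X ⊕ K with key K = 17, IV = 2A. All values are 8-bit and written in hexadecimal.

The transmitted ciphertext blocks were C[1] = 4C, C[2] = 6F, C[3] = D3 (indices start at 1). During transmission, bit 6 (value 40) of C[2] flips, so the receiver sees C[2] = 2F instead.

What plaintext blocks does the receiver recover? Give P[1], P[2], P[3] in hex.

P[1] = 71, P[2] = 74, P[3] = EB

CFB decryption: P_i = C_i ⊕ E(K, C_{i−1}), with C_{0} = IV.
Only C[2] changed, to 2F. In CFB, a change in C_i flips the same bit in P_i and garbles P_{i+1}. Decrypting the received ciphertext:
P[1]: E(K, 2A) = 3D; 4C ⊕ 3D = 71.
P[2]: E(K, 4C) = 5B; 2F ⊕ 5B = 74.
P[3]: E(K, 2F) = 38; D3 ⊕ 38 = EB.
Blocks that differ from the original plaintext: P[2], P[3].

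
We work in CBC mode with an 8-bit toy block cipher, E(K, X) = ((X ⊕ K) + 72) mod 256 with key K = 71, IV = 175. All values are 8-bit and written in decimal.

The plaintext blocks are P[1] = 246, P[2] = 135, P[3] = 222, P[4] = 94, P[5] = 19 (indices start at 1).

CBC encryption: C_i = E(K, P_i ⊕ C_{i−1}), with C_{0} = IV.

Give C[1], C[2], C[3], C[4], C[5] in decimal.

C[1] = 102, C[2] = 238, C[3] = 191, C[4] = 238, C[5] = 2

C[1]: P[1] ⊕ 175 = 89; E(K, 89) = 102.
C[2]: P[2] ⊕ 102 = 225; E(K, 225) = 238.
C[3]: P[3] ⊕ 238 = 48; E(K, 48) = 191.
C[4]: P[4] ⊕ 191 = 225; E(K, 225) = 238.
C[5]: P[5] ⊕ 238 = 253; E(K, 253) = 2.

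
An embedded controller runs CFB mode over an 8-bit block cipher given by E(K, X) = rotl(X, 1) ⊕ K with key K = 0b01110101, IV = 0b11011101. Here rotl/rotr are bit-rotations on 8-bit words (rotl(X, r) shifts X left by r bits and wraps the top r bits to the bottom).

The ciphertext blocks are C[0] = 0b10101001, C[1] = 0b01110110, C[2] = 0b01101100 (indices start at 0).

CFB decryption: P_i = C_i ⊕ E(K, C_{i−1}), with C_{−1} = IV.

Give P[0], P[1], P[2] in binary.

P[0]: E(K, 0b11011101) = 0b11001110; 0b10101001 ⊕ 0b11001110 = 0b01100111.
P[1]: E(K, 0b10101001) = 0b00100110; 0b01110110 ⊕ 0b00100110 = 0b01010000.
P[2]: E(K, 0b01110110) = 0b10011001; 0b01101100 ⊕ 0b10011001 = 0b11110101.

P[0] = 0b01100111, P[1] = 0b01010000, P[2] = 0b11110101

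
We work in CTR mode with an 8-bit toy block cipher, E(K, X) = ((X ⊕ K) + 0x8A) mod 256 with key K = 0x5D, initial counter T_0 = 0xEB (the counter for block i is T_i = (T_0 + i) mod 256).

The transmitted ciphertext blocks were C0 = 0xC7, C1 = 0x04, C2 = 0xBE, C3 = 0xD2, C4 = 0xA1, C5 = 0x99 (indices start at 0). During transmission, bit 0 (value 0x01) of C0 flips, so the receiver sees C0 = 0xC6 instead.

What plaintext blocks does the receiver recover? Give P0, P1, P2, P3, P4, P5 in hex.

CTR decryption: S_i = E(K, T_i) where T_i is the counter for block i; P_i = C_i ⊕ S_i.
Only C0 changed, to 0xC6. In CTR, a change in C_i flips the same bit in P_i only; the keystream is unaffected. Decrypting the received ciphertext:
P0: T = 0xEB, S = E(K, T) = 0x40; 0xC6 ⊕ 0x40 = 0x86.
P1: T = 0xEC, S = E(K, T) = 0x3B; 0x04 ⊕ 0x3B = 0x3F.
P2: T = 0xED, S = E(K, T) = 0x3A; 0xBE ⊕ 0x3A = 0x84.
P3: T = 0xEE, S = E(K, T) = 0x3D; 0xD2 ⊕ 0x3D = 0xEF.
P4: T = 0xEF, S = E(K, T) = 0x3C; 0xA1 ⊕ 0x3C = 0x9D.
P5: T = 0xF0, S = E(K, T) = 0x37; 0x99 ⊕ 0x37 = 0xAE.
Blocks that differ from the original plaintext: P0.

P0 = 0x86, P1 = 0x3F, P2 = 0x84, P3 = 0xEF, P4 = 0x9D, P5 = 0xAE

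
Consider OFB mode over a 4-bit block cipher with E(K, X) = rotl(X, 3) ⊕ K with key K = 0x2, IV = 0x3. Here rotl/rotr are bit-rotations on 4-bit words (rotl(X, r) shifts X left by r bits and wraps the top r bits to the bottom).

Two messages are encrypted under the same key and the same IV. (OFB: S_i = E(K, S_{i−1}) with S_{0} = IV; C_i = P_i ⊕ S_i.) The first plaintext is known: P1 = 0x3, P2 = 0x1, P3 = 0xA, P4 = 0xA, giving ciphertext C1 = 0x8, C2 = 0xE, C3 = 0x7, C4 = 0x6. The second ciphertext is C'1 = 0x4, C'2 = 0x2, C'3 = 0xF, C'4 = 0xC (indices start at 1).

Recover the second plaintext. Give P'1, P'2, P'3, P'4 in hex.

In OFB with a reused IV, both messages share the same keystream S_i, so C_i ⊕ C'_i = P_i ⊕ P'_i and thus P'_i = P_i ⊕ C_i ⊕ C'_i.
P'1: 0x3 ⊕ 0x8 ⊕ 0x4 = 0xF.
P'2: 0x1 ⊕ 0xE ⊕ 0x2 = 0xD.
P'3: 0xA ⊕ 0x7 ⊕ 0xF = 0x2.
P'4: 0xA ⊕ 0x6 ⊕ 0xC = 0x0.

P'1 = 0xF, P'2 = 0xD, P'3 = 0x2, P'4 = 0x0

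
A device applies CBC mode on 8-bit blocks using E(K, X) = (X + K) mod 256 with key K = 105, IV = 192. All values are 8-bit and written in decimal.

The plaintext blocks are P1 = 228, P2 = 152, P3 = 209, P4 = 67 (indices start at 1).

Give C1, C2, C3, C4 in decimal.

C1 = 141, C2 = 126, C3 = 24, C4 = 196

CBC encryption: C_i = E(K, P_i ⊕ C_{i−1}), with C_{0} = IV.
C1: P1 ⊕ 192 = 36; E(K, 36) = 141.
C2: P2 ⊕ 141 = 21; E(K, 21) = 126.
C3: P3 ⊕ 126 = 175; E(K, 175) = 24.
C4: P4 ⊕ 24 = 91; E(K, 91) = 196.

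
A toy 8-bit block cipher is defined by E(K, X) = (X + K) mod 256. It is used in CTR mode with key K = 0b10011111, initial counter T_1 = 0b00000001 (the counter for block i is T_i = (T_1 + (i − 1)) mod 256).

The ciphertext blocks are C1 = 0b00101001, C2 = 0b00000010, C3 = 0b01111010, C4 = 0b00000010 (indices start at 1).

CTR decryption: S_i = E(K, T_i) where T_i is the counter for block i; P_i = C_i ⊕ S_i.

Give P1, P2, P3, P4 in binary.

P1: T = 0b00000001, S = E(K, T) = 0b10100000; 0b00101001 ⊕ 0b10100000 = 0b10001001.
P2: T = 0b00000010, S = E(K, T) = 0b10100001; 0b00000010 ⊕ 0b10100001 = 0b10100011.
P3: T = 0b00000011, S = E(K, T) = 0b10100010; 0b01111010 ⊕ 0b10100010 = 0b11011000.
P4: T = 0b00000100, S = E(K, T) = 0b10100011; 0b00000010 ⊕ 0b10100011 = 0b10100001.

P1 = 0b10001001, P2 = 0b10100011, P3 = 0b11011000, P4 = 0b10100001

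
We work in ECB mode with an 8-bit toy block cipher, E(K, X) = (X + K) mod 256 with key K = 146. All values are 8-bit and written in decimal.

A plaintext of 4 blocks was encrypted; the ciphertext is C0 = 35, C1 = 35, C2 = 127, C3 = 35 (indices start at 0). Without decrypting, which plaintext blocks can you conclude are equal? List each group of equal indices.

ECB encrypts each block independently with the same key, so equal ciphertext blocks imply equal plaintext blocks.
C0 = C1 = C3 = 35, so P0 = P1 = P3.

P0 = P1 = P3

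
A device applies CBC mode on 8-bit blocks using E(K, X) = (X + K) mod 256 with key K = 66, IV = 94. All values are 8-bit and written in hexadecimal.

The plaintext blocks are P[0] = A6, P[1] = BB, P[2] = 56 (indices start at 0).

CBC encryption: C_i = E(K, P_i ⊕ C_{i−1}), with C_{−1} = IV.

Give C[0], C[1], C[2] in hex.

C[0] = 98, C[1] = 89, C[2] = 45

C[0]: P[0] ⊕ 94 = 32; E(K, 32) = 98.
C[1]: P[1] ⊕ 98 = 23; E(K, 23) = 89.
C[2]: P[2] ⊕ 89 = DF; E(K, DF) = 45.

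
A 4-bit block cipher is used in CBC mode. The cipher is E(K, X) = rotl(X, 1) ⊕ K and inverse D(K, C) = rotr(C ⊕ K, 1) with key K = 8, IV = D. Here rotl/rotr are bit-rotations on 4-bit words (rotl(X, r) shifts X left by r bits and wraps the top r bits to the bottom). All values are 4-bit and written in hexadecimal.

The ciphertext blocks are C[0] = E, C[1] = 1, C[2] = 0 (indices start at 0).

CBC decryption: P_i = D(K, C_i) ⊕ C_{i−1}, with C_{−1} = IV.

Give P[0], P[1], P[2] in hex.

P[0] = E, P[1] = 2, P[2] = 5

P[0]: D(K, E) = 3; 3 ⊕ D = E.
P[1]: D(K, 1) = C; C ⊕ E = 2.
P[2]: D(K, 0) = 4; 4 ⊕ 1 = 5.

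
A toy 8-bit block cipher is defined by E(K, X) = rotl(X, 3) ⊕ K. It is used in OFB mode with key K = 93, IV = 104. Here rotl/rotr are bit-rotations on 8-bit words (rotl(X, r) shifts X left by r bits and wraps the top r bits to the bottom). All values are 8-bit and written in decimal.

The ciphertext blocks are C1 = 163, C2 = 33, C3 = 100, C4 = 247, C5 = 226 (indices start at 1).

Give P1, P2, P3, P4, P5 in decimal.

OFB decryption: S_i = E(K, S_{i−1}) with S_{0} = IV; P_i = C_i ⊕ S_i.
P1: S = E(K, 104) = 30; 163 ⊕ 30 = 189.
P2: S = E(K, 30) = 173; 33 ⊕ 173 = 140.
P3: S = E(K, 173) = 48; 100 ⊕ 48 = 84.
P4: S = E(K, 48) = 220; 247 ⊕ 220 = 43.
P5: S = E(K, 220) = 187; 226 ⊕ 187 = 89.

P1 = 189, P2 = 140, P3 = 84, P4 = 43, P5 = 89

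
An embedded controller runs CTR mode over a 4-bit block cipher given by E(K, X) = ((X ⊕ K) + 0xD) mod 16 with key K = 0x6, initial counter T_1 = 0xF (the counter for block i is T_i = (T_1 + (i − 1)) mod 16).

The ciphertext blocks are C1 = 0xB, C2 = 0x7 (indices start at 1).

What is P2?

P2 = 0x4

CTR decryption: S_i = E(K, T_i) where T_i is the counter for block i; P_i = C_i ⊕ S_i.
P2: T = 0x0, S = E(K, T) = 0x3; 0x7 ⊕ 0x3 = 0x4.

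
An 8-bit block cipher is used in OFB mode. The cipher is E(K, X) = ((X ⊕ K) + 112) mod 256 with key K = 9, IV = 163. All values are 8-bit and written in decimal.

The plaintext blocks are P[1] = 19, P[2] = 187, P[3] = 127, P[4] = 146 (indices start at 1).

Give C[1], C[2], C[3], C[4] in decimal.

C[1] = 9, C[2] = 56, C[3] = 133, C[4] = 241

OFB encryption: S_i = E(K, S_{i−1}) with S_{0} = IV; C_i = P_i ⊕ S_i.
C[1]: S = E(K, 163) = 26; 19 ⊕ 26 = 9.
C[2]: S = E(K, 26) = 131; 187 ⊕ 131 = 56.
C[3]: S = E(K, 131) = 250; 127 ⊕ 250 = 133.
C[4]: S = E(K, 250) = 99; 146 ⊕ 99 = 241.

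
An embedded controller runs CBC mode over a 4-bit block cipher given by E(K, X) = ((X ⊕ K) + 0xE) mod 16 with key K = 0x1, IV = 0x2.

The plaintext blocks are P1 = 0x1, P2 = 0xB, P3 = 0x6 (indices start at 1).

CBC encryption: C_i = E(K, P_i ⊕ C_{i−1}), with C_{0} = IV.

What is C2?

C1: P1 ⊕ 0x2 = 0x3; E(K, 0x3) = 0x0.
C2: P2 ⊕ 0x0 = 0xB; E(K, 0xB) = 0x8.

C2 = 0x8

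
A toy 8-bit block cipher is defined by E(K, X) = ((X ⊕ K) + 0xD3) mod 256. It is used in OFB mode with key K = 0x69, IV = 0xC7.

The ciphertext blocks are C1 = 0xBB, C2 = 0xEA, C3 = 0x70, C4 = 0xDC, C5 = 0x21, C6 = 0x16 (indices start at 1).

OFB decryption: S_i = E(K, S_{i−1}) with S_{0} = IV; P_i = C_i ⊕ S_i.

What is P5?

P5 = 0xE8

P1: S = E(K, 0xC7) = 0x81; 0xBB ⊕ 0x81 = 0x3A.
P2: S = E(K, 0x81) = 0xBB; 0xEA ⊕ 0xBB = 0x51.
P3: S = E(K, 0xBB) = 0xA5; 0x70 ⊕ 0xA5 = 0xD5.
P4: S = E(K, 0xA5) = 0x9F; 0xDC ⊕ 0x9F = 0x43.
P5: S = E(K, 0x9F) = 0xC9; 0x21 ⊕ 0xC9 = 0xE8.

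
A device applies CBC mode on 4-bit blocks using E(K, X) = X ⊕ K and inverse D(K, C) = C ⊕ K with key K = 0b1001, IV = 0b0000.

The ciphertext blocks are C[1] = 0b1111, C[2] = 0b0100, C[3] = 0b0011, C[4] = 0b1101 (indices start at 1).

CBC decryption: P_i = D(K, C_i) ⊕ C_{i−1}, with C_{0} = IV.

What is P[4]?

P[4] = 0b0111

P[4]: D(K, 0b1101) = 0b0100; 0b0100 ⊕ 0b0011 = 0b0111.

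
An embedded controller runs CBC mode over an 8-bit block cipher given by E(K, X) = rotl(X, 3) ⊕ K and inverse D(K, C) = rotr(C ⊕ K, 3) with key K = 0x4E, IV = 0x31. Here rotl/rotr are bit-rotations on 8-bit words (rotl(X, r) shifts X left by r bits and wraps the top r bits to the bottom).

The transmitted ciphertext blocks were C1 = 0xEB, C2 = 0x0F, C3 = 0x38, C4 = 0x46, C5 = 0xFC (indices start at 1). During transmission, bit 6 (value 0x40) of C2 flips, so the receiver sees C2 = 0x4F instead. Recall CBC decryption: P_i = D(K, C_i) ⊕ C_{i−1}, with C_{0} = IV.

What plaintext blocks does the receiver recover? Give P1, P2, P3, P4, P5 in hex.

Only C2 changed, to 0x4F. In CBC, a change in C_i garbles P_i and flips the same bit in P_{i+1}. Decrypting the received ciphertext:
P1: D(K, 0xEB) = 0xB4; 0xB4 ⊕ 0x31 = 0x85.
P2: D(K, 0x4F) = 0x20; 0x20 ⊕ 0xEB = 0xCB.
P3: D(K, 0x38) = 0xCE; 0xCE ⊕ 0x4F = 0x81.
P4: D(K, 0x46) = 0x01; 0x01 ⊕ 0x38 = 0x39.
P5: D(K, 0xFC) = 0x56; 0x56 ⊕ 0x46 = 0x10.
Blocks that differ from the original plaintext: P2, P3.

P1 = 0x85, P2 = 0xCB, P3 = 0x81, P4 = 0x39, P5 = 0x10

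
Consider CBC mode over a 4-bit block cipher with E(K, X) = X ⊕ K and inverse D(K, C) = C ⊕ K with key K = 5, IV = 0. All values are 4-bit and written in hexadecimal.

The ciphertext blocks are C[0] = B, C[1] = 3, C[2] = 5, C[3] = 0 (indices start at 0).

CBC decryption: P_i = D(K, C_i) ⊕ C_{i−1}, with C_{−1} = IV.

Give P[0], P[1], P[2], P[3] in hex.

P[0] = E, P[1] = D, P[2] = 3, P[3] = 0

P[0]: D(K, B) = E; E ⊕ 0 = E.
P[1]: D(K, 3) = 6; 6 ⊕ B = D.
P[2]: D(K, 5) = 0; 0 ⊕ 3 = 3.
P[3]: D(K, 0) = 5; 5 ⊕ 5 = 0.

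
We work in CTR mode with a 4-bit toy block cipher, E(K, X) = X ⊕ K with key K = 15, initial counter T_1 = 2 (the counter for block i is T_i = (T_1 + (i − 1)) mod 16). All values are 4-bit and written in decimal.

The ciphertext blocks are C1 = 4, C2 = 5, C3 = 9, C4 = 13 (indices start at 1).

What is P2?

P2 = 9

CTR decryption: S_i = E(K, T_i) where T_i is the counter for block i; P_i = C_i ⊕ S_i.
P2: T = 3, S = E(K, T) = 12; 5 ⊕ 12 = 9.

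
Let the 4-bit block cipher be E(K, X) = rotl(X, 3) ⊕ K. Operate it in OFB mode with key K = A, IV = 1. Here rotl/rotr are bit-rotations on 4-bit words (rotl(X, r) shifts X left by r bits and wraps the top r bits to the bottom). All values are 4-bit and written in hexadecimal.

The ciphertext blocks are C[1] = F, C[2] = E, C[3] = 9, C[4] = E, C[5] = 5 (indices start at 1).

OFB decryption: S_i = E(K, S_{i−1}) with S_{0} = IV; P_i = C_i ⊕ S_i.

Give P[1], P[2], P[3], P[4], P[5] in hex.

P[1] = D, P[2] = 5, P[3] = E, P[4] = F, P[5] = 7

P[1]: S = E(K, 1) = 2; F ⊕ 2 = D.
P[2]: S = E(K, 2) = B; E ⊕ B = 5.
P[3]: S = E(K, B) = 7; 9 ⊕ 7 = E.
P[4]: S = E(K, 7) = 1; E ⊕ 1 = F.
P[5]: S = E(K, 1) = 2; 5 ⊕ 2 = 7.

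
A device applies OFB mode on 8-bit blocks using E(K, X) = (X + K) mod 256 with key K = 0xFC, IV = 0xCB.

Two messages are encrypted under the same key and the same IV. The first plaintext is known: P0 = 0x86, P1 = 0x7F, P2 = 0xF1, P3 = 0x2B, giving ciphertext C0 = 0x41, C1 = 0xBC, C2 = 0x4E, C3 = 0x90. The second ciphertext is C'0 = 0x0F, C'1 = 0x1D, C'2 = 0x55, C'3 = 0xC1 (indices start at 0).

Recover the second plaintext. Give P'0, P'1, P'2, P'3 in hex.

In OFB with a reused IV, both messages share the same keystream S_i, so C_i ⊕ C'_i = P_i ⊕ P'_i and thus P'_i = P_i ⊕ C_i ⊕ C'_i.
P'0: 0x86 ⊕ 0x41 ⊕ 0x0F = 0xC8.
P'1: 0x7F ⊕ 0xBC ⊕ 0x1D = 0xDE.
P'2: 0xF1 ⊕ 0x4E ⊕ 0x55 = 0xEA.
P'3: 0x2B ⊕ 0x90 ⊕ 0xC1 = 0x7A.

P'0 = 0xC8, P'1 = 0xDE, P'2 = 0xEA, P'3 = 0x7A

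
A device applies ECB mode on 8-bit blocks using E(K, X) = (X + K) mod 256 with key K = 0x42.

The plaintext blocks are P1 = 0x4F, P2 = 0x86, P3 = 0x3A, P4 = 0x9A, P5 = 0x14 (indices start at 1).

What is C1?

ECB encryption: C_i = E(K, P_i).
C1: E(K, 0x4F) = 0x91.

C1 = 0x91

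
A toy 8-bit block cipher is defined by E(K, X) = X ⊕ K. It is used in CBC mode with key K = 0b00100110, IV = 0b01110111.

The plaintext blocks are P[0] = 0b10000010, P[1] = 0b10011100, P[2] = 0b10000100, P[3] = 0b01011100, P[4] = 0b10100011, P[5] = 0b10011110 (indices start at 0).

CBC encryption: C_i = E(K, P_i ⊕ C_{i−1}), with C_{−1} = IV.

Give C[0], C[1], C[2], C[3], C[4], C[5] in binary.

C[0]: P[0] ⊕ 0b01110111 = 0b11110101; E(K, 0b11110101) = 0b11010011.
C[1]: P[1] ⊕ 0b11010011 = 0b01001111; E(K, 0b01001111) = 0b01101001.
C[2]: P[2] ⊕ 0b01101001 = 0b11101101; E(K, 0b11101101) = 0b11001011.
C[3]: P[3] ⊕ 0b11001011 = 0b10010111; E(K, 0b10010111) = 0b10110001.
C[4]: P[4] ⊕ 0b10110001 = 0b00010010; E(K, 0b00010010) = 0b00110100.
C[5]: P[5] ⊕ 0b00110100 = 0b10101010; E(K, 0b10101010) = 0b10001100.

C[0] = 0b11010011, C[1] = 0b01101001, C[2] = 0b11001011, C[3] = 0b10110001, C[4] = 0b00110100, C[5] = 0b10001100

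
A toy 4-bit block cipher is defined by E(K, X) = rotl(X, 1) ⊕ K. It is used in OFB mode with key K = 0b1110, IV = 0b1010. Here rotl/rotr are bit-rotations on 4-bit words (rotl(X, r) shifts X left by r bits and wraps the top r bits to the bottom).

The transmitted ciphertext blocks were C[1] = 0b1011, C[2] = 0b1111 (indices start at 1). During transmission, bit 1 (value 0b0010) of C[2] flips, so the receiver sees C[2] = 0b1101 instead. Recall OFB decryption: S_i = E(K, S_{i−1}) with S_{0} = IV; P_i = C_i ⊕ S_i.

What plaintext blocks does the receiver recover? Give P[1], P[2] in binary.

Only C[2] changed, to 0b1101. In OFB, a change in C_i flips the same bit in P_i only; the keystream is unaffected. Decrypting the received ciphertext:
P[1]: S = E(K, 0b1010) = 0b1011; 0b1011 ⊕ 0b1011 = 0b0000.
P[2]: S = E(K, 0b1011) = 0b1001; 0b1101 ⊕ 0b1001 = 0b0100.
Blocks that differ from the original plaintext: P[2].

P[1] = 0b0000, P[2] = 0b0100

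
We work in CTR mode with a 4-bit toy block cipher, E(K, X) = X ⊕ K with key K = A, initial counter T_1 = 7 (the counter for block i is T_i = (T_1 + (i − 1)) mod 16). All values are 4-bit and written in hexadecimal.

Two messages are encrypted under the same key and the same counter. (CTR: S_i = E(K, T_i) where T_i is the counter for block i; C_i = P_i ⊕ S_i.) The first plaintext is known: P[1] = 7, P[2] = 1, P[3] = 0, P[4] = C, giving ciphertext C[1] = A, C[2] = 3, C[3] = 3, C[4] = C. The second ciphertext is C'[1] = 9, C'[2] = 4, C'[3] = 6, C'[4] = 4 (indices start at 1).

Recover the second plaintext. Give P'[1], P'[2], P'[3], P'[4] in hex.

P'[1] = 4, P'[2] = 6, P'[3] = 5, P'[4] = 4

In CTR with a reused counter, both messages share the same keystream S_i, so C_i ⊕ C'_i = P_i ⊕ P'_i and thus P'_i = P_i ⊕ C_i ⊕ C'_i.
P'[1]: 7 ⊕ A ⊕ 9 = 4.
P'[2]: 1 ⊕ 3 ⊕ 4 = 6.
P'[3]: 0 ⊕ 3 ⊕ 6 = 5.
P'[4]: C ⊕ C ⊕ 4 = 4.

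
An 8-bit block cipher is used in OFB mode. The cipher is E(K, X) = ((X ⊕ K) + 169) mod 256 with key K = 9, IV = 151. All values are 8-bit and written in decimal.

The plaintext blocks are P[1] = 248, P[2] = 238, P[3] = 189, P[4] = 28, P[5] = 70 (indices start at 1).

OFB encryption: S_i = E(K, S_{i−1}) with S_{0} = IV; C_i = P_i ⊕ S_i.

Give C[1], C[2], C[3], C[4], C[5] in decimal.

C[1]: S = E(K, 151) = 71; 248 ⊕ 71 = 191.
C[2]: S = E(K, 71) = 247; 238 ⊕ 247 = 25.
C[3]: S = E(K, 247) = 167; 189 ⊕ 167 = 26.
C[4]: S = E(K, 167) = 87; 28 ⊕ 87 = 75.
C[5]: S = E(K, 87) = 7; 70 ⊕ 7 = 65.

C[1] = 191, C[2] = 25, C[3] = 26, C[4] = 75, C[5] = 65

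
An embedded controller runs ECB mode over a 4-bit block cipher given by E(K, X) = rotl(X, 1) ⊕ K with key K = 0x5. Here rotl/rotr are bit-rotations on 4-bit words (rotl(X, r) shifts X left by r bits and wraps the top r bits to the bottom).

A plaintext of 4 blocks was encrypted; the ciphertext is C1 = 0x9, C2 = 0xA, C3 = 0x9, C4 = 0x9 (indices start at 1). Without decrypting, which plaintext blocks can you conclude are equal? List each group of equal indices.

ECB encrypts each block independently with the same key, so equal ciphertext blocks imply equal plaintext blocks.
C1 = C3 = C4 = 0x9, so P1 = P3 = P4.

P1 = P3 = P4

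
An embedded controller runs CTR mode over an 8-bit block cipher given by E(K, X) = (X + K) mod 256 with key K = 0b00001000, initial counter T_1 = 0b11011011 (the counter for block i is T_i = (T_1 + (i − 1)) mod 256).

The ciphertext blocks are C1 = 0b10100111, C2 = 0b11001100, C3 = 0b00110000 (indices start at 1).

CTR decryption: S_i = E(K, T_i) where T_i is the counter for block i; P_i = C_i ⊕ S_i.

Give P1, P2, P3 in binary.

P1 = 0b01000100, P2 = 0b00101000, P3 = 0b11010101

P1: T = 0b11011011, S = E(K, T) = 0b11100011; 0b10100111 ⊕ 0b11100011 = 0b01000100.
P2: T = 0b11011100, S = E(K, T) = 0b11100100; 0b11001100 ⊕ 0b11100100 = 0b00101000.
P3: T = 0b11011101, S = E(K, T) = 0b11100101; 0b00110000 ⊕ 0b11100101 = 0b11010101.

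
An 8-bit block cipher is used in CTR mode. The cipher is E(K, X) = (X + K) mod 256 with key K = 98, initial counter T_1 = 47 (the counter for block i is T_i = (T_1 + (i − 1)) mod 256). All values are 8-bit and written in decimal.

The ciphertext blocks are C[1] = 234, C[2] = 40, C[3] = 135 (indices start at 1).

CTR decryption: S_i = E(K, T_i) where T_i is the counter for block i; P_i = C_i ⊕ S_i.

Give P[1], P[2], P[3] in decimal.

P[1]: T = 47, S = E(K, T) = 145; 234 ⊕ 145 = 123.
P[2]: T = 48, S = E(K, T) = 146; 40 ⊕ 146 = 186.
P[3]: T = 49, S = E(K, T) = 147; 135 ⊕ 147 = 20.

P[1] = 123, P[2] = 186, P[3] = 20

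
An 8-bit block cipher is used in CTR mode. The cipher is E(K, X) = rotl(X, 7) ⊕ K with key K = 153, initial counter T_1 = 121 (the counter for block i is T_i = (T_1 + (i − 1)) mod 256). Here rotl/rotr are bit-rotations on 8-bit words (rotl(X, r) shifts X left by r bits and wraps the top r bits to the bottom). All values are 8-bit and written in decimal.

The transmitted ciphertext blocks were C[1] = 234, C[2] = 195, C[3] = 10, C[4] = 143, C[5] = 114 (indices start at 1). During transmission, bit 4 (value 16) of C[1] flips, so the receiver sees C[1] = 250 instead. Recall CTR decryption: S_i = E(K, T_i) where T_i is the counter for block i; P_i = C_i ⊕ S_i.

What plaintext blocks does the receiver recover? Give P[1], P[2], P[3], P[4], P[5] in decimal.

Only C[1] changed, to 250. In CTR, a change in C_i flips the same bit in P_i only; the keystream is unaffected. Decrypting the received ciphertext:
P[1]: T = 121, S = E(K, T) = 37; 250 ⊕ 37 = 223.
P[2]: T = 122, S = E(K, T) = 164; 195 ⊕ 164 = 103.
P[3]: T = 123, S = E(K, T) = 36; 10 ⊕ 36 = 46.
P[4]: T = 124, S = E(K, T) = 167; 143 ⊕ 167 = 40.
P[5]: T = 125, S = E(K, T) = 39; 114 ⊕ 39 = 85.
Blocks that differ from the original plaintext: P[1].

P[1] = 223, P[2] = 103, P[3] = 46, P[4] = 40, P[5] = 85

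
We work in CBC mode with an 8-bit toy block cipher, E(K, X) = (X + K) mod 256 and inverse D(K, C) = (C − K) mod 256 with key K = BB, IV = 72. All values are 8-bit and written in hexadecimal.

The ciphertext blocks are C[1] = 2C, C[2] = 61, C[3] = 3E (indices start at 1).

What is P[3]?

CBC decryption: P_i = D(K, C_i) ⊕ C_{i−1}, with C_{0} = IV.
P[3]: D(K, 3E) = 83; 83 ⊕ 61 = E2.

P[3] = E2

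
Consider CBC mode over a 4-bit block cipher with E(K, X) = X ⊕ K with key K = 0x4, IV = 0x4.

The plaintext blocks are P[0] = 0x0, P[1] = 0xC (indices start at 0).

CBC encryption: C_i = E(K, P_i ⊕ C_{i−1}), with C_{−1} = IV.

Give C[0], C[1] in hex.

C[0]: P[0] ⊕ 0x4 = 0x4; E(K, 0x4) = 0x0.
C[1]: P[1] ⊕ 0x0 = 0xC; E(K, 0xC) = 0x8.

C[0] = 0x0, C[1] = 0x8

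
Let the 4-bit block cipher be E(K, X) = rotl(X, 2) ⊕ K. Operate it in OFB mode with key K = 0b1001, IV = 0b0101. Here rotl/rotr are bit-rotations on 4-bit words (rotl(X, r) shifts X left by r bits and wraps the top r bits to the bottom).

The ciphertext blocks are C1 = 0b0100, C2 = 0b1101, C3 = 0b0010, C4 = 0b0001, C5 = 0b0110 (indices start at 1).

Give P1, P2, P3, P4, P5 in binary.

OFB decryption: S_i = E(K, S_{i−1}) with S_{0} = IV; P_i = C_i ⊕ S_i.
P1: S = E(K, 0b0101) = 0b1100; 0b0100 ⊕ 0b1100 = 0b1000.
P2: S = E(K, 0b1100) = 0b1010; 0b1101 ⊕ 0b1010 = 0b0111.
P3: S = E(K, 0b1010) = 0b0011; 0b0010 ⊕ 0b0011 = 0b0001.
P4: S = E(K, 0b0011) = 0b0101; 0b0001 ⊕ 0b0101 = 0b0100.
P5: S = E(K, 0b0101) = 0b1100; 0b0110 ⊕ 0b1100 = 0b1010.

P1 = 0b1000, P2 = 0b0111, P3 = 0b0001, P4 = 0b0100, P5 = 0b1010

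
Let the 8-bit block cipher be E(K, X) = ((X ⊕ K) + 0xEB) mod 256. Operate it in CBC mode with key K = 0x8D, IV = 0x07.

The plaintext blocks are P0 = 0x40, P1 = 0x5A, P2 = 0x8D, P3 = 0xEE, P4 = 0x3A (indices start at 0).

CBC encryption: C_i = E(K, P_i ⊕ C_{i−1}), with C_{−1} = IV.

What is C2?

C2 = 0x38

C0: P0 ⊕ 0x07 = 0x47; E(K, 0x47) = 0xB5.
C1: P1 ⊕ 0xB5 = 0xEF; E(K, 0xEF) = 0x4D.
C2: P2 ⊕ 0x4D = 0xC0; E(K, 0xC0) = 0x38.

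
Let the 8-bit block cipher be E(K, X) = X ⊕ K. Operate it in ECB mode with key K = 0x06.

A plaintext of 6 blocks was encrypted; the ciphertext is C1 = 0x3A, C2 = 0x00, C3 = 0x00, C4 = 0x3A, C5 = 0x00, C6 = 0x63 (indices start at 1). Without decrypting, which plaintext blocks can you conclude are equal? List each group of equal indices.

P1 = P4; P2 = P3 = P5

ECB encrypts each block independently with the same key, so equal ciphertext blocks imply equal plaintext blocks.
C1 = C4 = 0x3A, so P1 = P4.
C2 = C3 = C5 = 0x00, so P2 = P3 = P5.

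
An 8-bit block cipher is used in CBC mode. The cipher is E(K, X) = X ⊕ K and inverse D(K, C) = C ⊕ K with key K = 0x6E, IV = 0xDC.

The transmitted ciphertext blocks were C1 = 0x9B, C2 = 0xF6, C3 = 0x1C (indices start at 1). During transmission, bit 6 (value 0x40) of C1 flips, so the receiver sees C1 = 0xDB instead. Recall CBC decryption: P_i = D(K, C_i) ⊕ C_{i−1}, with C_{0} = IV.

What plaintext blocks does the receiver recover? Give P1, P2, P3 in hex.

P1 = 0x69, P2 = 0x43, P3 = 0x84

Only C1 changed, to 0xDB. In CBC, a change in C_i garbles P_i and flips the same bit in P_{i+1}. Decrypting the received ciphertext:
P1: D(K, 0xDB) = 0xB5; 0xB5 ⊕ 0xDC = 0x69.
P2: D(K, 0xF6) = 0x98; 0x98 ⊕ 0xDB = 0x43.
P3: D(K, 0x1C) = 0x72; 0x72 ⊕ 0xF6 = 0x84.
Blocks that differ from the original plaintext: P1, P2.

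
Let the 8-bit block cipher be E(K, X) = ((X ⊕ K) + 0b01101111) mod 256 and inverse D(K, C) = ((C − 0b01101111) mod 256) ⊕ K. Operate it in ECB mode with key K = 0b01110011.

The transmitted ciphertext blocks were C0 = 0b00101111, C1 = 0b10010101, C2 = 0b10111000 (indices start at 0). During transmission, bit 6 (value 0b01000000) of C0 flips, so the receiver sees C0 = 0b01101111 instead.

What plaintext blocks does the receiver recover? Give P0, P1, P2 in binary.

P0 = 0b01110011, P1 = 0b01010101, P2 = 0b00111010

ECB decryption: P_i = D(K, C_i).
Only C0 changed, to 0b01101111. In ECB, a change in C_i affects only P_i. Decrypting the received ciphertext:
P0: D(K, 0b01101111) = 0b01110011.
P1: D(K, 0b10010101) = 0b01010101.
P2: D(K, 0b10111000) = 0b00111010.
Blocks that differ from the original plaintext: P0.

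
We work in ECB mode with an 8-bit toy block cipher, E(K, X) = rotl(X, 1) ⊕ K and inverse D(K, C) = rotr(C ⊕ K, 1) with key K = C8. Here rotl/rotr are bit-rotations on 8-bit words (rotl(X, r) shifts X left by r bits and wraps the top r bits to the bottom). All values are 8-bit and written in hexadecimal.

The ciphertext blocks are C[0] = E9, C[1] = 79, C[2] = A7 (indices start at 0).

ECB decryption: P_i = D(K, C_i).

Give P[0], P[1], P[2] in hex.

P[0]: D(K, E9) = 90.
P[1]: D(K, 79) = D8.
P[2]: D(K, A7) = B7.

P[0] = 90, P[1] = D8, P[2] = B7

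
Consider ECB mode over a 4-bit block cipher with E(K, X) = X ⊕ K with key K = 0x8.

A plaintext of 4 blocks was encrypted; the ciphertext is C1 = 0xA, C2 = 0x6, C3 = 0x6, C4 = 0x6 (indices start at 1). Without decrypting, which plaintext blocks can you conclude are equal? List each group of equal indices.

ECB encrypts each block independently with the same key, so equal ciphertext blocks imply equal plaintext blocks.
C2 = C3 = C4 = 0x6, so P2 = P3 = P4.

P2 = P3 = P4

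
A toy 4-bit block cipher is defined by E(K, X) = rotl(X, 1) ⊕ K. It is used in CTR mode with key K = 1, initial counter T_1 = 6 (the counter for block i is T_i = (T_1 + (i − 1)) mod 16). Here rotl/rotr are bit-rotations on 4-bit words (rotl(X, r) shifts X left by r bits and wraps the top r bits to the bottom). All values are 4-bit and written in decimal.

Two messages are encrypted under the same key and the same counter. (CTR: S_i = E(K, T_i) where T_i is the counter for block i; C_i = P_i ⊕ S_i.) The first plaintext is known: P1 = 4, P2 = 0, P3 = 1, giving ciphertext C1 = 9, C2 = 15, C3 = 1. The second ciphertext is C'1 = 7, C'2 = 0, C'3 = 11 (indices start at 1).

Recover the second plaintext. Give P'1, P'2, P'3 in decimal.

P'1 = 10, P'2 = 15, P'3 = 11

In CTR with a reused counter, both messages share the same keystream S_i, so C_i ⊕ C'_i = P_i ⊕ P'_i and thus P'_i = P_i ⊕ C_i ⊕ C'_i.
P'1: 4 ⊕ 9 ⊕ 7 = 10.
P'2: 0 ⊕ 15 ⊕ 0 = 15.
P'3: 1 ⊕ 1 ⊕ 11 = 11.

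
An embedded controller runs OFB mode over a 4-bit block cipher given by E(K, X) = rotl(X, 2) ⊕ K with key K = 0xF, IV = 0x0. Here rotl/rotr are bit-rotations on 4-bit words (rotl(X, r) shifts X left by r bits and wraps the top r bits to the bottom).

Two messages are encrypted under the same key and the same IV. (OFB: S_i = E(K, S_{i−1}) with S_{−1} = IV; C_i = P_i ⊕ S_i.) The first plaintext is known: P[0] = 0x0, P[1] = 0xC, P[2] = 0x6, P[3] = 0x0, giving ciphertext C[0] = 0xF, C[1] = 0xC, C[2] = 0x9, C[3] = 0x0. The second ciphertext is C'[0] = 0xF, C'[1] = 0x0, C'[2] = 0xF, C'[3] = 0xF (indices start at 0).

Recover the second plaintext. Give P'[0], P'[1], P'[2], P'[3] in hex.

P'[0] = 0x0, P'[1] = 0x0, P'[2] = 0x0, P'[3] = 0xF

In OFB with a reused IV, both messages share the same keystream S_i, so C_i ⊕ C'_i = P_i ⊕ P'_i and thus P'_i = P_i ⊕ C_i ⊕ C'_i.
P'[0]: 0x0 ⊕ 0xF ⊕ 0xF = 0x0.
P'[1]: 0xC ⊕ 0xC ⊕ 0x0 = 0x0.
P'[2]: 0x6 ⊕ 0x9 ⊕ 0xF = 0x0.
P'[3]: 0x0 ⊕ 0x0 ⊕ 0xF = 0xF.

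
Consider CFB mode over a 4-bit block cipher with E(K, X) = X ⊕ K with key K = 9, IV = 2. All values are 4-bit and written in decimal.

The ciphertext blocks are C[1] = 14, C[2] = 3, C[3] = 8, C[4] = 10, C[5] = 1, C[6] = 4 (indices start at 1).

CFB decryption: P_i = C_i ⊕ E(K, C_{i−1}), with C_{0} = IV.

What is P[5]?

P[5] = 2

P[5]: E(K, 10) = 3; 1 ⊕ 3 = 2.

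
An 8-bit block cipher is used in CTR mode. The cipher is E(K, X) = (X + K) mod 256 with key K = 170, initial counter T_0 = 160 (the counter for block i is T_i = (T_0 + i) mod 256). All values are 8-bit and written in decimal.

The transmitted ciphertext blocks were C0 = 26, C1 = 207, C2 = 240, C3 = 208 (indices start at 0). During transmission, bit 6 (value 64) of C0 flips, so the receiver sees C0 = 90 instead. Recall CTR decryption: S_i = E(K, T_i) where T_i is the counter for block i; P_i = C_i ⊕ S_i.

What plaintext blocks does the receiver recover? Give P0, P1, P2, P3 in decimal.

P0 = 16, P1 = 132, P2 = 188, P3 = 157

Only C0 changed, to 90. In CTR, a change in C_i flips the same bit in P_i only; the keystream is unaffected. Decrypting the received ciphertext:
P0: T = 160, S = E(K, T) = 74; 90 ⊕ 74 = 16.
P1: T = 161, S = E(K, T) = 75; 207 ⊕ 75 = 132.
P2: T = 162, S = E(K, T) = 76; 240 ⊕ 76 = 188.
P3: T = 163, S = E(K, T) = 77; 208 ⊕ 77 = 157.
Blocks that differ from the original plaintext: P0.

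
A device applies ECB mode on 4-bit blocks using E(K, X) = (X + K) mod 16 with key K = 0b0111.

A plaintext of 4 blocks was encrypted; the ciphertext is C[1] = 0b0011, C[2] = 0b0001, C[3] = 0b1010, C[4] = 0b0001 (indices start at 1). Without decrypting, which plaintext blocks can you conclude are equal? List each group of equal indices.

ECB encrypts each block independently with the same key, so equal ciphertext blocks imply equal plaintext blocks.
C[2] = C[4] = 0b0001, so P[2] = P[4].

P[2] = P[4]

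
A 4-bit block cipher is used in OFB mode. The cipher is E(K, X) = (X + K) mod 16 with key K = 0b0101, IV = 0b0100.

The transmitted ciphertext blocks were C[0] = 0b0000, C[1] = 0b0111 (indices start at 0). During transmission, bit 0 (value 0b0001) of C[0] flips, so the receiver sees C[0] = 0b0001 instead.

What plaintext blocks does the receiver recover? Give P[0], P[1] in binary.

P[0] = 0b1000, P[1] = 0b1001

OFB decryption: S_i = E(K, S_{i−1}) with S_{−1} = IV; P_i = C_i ⊕ S_i.
Only C[0] changed, to 0b0001. In OFB, a change in C_i flips the same bit in P_i only; the keystream is unaffected. Decrypting the received ciphertext:
P[0]: S = E(K, 0b0100) = 0b1001; 0b0001 ⊕ 0b1001 = 0b1000.
P[1]: S = E(K, 0b1001) = 0b1110; 0b0111 ⊕ 0b1110 = 0b1001.
Blocks that differ from the original plaintext: P[0].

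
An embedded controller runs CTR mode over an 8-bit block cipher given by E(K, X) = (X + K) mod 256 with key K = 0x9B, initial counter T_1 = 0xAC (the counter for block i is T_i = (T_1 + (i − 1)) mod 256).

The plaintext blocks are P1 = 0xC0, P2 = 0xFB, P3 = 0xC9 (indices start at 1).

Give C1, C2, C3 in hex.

C1 = 0x87, C2 = 0xB3, C3 = 0x80

CTR encryption: S_i = E(K, T_i) where T_i is the counter for block i; C_i = P_i ⊕ S_i.
C1: T = 0xAC, S = E(K, T) = 0x47; 0xC0 ⊕ 0x47 = 0x87.
C2: T = 0xAD, S = E(K, T) = 0x48; 0xFB ⊕ 0x48 = 0xB3.
C3: T = 0xAE, S = E(K, T) = 0x49; 0xC9 ⊕ 0x49 = 0x80.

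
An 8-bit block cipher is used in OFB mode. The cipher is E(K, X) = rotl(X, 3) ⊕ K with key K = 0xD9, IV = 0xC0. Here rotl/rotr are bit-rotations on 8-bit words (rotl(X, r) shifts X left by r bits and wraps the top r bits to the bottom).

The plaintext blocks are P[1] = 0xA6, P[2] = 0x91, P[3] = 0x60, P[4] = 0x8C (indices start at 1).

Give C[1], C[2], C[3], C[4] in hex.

OFB encryption: S_i = E(K, S_{i−1}) with S_{0} = IV; C_i = P_i ⊕ S_i.
C[1]: S = E(K, 0xC0) = 0xDF; 0xA6 ⊕ 0xDF = 0x79.
C[2]: S = E(K, 0xDF) = 0x27; 0x91 ⊕ 0x27 = 0xB6.
C[3]: S = E(K, 0x27) = 0xE0; 0x60 ⊕ 0xE0 = 0x80.
C[4]: S = E(K, 0xE0) = 0xDE; 0x8C ⊕ 0xDE = 0x52.

C[1] = 0x79, C[2] = 0xB6, C[3] = 0x80, C[4] = 0x52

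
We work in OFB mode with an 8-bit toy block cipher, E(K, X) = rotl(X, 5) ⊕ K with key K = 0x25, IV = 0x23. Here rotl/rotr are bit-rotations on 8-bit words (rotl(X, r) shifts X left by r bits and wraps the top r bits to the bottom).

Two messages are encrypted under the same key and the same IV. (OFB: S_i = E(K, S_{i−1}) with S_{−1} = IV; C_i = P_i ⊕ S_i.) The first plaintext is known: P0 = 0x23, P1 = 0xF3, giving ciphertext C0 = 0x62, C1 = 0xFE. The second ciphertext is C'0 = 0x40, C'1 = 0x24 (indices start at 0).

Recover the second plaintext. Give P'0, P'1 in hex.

In OFB with a reused IV, both messages share the same keystream S_i, so C_i ⊕ C'_i = P_i ⊕ P'_i and thus P'_i = P_i ⊕ C_i ⊕ C'_i.
P'0: 0x23 ⊕ 0x62 ⊕ 0x40 = 0x01.
P'1: 0xF3 ⊕ 0xFE ⊕ 0x24 = 0x29.

P'0 = 0x01, P'1 = 0x29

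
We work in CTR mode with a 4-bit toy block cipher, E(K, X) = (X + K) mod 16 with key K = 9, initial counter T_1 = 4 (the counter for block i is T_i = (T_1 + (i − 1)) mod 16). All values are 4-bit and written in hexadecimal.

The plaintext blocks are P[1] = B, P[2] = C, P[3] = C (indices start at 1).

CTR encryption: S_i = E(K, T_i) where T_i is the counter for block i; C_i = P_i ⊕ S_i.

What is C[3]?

C[1]: T = 4, S = E(K, T) = D; B ⊕ D = 6.
C[2]: T = 5, S = E(K, T) = E; C ⊕ E = 2.
C[3]: T = 6, S = E(K, T) = F; C ⊕ F = 3.

C[3] = 3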